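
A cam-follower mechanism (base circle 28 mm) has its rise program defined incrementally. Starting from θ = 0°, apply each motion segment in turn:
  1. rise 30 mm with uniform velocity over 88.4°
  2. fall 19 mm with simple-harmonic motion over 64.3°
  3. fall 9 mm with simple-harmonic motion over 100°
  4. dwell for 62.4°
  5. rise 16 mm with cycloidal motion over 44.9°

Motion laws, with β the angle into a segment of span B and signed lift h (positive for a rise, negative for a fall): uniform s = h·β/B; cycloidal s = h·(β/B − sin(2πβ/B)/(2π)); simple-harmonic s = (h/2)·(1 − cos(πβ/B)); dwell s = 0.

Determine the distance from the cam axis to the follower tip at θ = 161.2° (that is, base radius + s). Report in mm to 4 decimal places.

seg 1 [0°–88.4°] uniform, h=30: full span → s += 30 → s = 30.0000
seg 2 [88.4°–152.7°] simple-harmonic, h=-19: full span → s += -19 → s = 11.0000
seg 3 [152.7°–252.7°] simple-harmonic, h=-9: θ=161.2° here. β=8.5, B=100. -9/2·(1 − cos(π·0.0850)) = -0.1595 → s = 10.8405
radial distance = base radius + s = 28 + 10.8405 = 38.8405

38.8405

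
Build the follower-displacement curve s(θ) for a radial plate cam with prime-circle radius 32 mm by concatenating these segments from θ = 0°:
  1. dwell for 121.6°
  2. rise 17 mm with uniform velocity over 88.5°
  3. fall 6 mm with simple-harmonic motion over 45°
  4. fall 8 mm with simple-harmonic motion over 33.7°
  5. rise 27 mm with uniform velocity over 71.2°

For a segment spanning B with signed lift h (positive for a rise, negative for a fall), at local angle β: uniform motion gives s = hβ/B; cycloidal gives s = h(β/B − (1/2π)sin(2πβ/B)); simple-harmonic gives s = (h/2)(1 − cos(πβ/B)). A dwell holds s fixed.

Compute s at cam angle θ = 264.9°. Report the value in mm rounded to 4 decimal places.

seg 1 [0°–121.6°] dwell: s stays 0.0000
seg 2 [121.6°–210.1°] uniform, h=17: full span → s += 17 → s = 17.0000
seg 3 [210.1°–255.1°] simple-harmonic, h=-6: full span → s += -6 → s = 11.0000
seg 4 [255.1°–288.8°] simple-harmonic, h=-8: θ=264.9° here. β=9.8, B=33.7. -8/2·(1 − cos(π·0.2908)) = -1.5563 → s = 9.4437

9.4437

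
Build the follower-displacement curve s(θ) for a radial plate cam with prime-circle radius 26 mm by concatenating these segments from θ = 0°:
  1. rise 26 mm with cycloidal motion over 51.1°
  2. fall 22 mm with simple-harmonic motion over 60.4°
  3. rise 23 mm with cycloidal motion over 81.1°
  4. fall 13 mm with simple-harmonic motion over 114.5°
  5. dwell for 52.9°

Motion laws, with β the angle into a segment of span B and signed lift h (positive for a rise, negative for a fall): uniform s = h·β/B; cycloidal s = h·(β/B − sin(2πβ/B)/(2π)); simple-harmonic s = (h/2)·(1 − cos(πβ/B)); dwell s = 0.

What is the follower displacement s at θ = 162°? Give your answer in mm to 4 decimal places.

seg 1 [0°–51.1°] cycloidal, h=26: full span → s += 26 → s = 26.0000
seg 2 [51.1°–111.5°] simple-harmonic, h=-22: full span → s += -22 → s = 4.0000
seg 3 [111.5°–192.6°] cycloidal, h=23: θ=162° here. β=50.5, B=81.1. 23·(0.6227 − sin(2π·0.6227)/(2π)) = 16.8724 → s = 20.8724

20.8724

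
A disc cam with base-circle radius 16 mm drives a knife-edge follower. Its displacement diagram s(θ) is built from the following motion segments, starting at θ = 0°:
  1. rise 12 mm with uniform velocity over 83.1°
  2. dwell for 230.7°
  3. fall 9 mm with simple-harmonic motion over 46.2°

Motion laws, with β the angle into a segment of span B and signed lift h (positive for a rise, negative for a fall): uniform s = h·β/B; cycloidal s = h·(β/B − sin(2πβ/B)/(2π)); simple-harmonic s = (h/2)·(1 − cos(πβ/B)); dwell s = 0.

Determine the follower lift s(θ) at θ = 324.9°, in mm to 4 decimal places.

seg 1 [0°–83.1°] uniform, h=12: full span → s += 12 → s = 12.0000
seg 2 [83.1°–313.8°] dwell: s stays 12.0000
seg 3 [313.8°–360°] simple-harmonic, h=-9: θ=324.9° here. β=11.1, B=46.2. -9/2·(1 − cos(π·0.2403)) = -1.2222 → s = 10.7778

10.7778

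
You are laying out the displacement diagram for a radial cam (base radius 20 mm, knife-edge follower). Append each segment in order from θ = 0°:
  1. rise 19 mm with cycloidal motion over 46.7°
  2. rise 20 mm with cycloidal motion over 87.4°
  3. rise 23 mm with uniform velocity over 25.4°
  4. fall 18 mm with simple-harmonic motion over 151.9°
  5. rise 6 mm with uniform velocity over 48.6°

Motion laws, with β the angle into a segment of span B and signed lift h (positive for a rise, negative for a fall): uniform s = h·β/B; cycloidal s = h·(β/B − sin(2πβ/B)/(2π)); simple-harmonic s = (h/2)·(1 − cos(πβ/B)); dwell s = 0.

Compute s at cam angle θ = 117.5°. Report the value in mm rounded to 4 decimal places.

seg 1 [0°–46.7°] cycloidal, h=19: full span → s += 19 → s = 19.0000
seg 2 [46.7°–134.1°] cycloidal, h=20: θ=117.5° here. β=70.8, B=87.4. 20·(0.8101 − sin(2π·0.8101)/(2π)) = 19.1604 → s = 38.1604

38.1604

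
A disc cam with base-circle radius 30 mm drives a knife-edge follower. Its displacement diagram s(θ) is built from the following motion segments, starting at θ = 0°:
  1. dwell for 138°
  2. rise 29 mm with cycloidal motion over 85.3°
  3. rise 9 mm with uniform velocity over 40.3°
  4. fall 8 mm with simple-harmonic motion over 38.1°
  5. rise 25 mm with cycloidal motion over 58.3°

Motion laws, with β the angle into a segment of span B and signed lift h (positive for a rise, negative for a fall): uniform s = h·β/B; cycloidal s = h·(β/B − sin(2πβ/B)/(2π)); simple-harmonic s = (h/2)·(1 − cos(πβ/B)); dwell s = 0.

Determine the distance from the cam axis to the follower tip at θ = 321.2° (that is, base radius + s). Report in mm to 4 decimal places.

seg 1 [0°–138°] dwell: s stays 0.0000
seg 2 [138°–223.3°] cycloidal, h=29: full span → s += 29 → s = 29.0000
seg 3 [223.3°–263.6°] uniform, h=9: full span → s += 9 → s = 38.0000
seg 4 [263.6°–301.7°] simple-harmonic, h=-8: full span → s += -8 → s = 30.0000
seg 5 [301.7°–360°] cycloidal, h=25: θ=321.2° here. β=19.5, B=58.3. 25·(0.3345 − sin(2π·0.3345)/(2π)) = 4.9305 → s = 34.9305
radial distance = base radius + s = 30 + 34.9305 = 64.9305

64.9305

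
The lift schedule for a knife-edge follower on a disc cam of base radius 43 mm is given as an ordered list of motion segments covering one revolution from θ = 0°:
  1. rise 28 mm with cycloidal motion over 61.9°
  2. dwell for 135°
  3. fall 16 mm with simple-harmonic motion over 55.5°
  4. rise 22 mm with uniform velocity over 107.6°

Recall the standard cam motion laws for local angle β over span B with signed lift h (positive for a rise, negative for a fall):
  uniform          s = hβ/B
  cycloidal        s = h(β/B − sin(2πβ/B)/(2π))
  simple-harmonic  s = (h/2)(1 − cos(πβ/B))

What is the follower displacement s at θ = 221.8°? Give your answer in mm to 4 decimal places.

seg 1 [0°–61.9°] cycloidal, h=28: full span → s += 28 → s = 28.0000
seg 2 [61.9°–196.9°] dwell: s stays 28.0000
seg 3 [196.9°–252.4°] simple-harmonic, h=-16: θ=221.8° here. β=24.9, B=55.5. -16/2·(1 − cos(π·0.4486)) = -6.7150 → s = 21.2850

21.2850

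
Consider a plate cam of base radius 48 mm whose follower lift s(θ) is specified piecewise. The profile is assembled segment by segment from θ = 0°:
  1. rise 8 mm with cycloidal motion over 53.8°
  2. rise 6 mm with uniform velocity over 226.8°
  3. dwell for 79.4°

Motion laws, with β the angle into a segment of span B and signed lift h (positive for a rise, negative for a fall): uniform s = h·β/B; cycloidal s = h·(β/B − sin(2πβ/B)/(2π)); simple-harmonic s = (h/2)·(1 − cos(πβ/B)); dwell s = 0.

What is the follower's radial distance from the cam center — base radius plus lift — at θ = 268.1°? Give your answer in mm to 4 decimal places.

seg 1 [0°–53.8°] cycloidal, h=8: full span → s += 8 → s = 8.0000
seg 2 [53.8°–280.6°] uniform, h=6: θ=268.1° here. β=214.3, B=226.8. 6·214.3/226.8 = 5.6693 → s = 13.6693
radial distance = base radius + s = 48 + 13.6693 = 61.6693

61.6693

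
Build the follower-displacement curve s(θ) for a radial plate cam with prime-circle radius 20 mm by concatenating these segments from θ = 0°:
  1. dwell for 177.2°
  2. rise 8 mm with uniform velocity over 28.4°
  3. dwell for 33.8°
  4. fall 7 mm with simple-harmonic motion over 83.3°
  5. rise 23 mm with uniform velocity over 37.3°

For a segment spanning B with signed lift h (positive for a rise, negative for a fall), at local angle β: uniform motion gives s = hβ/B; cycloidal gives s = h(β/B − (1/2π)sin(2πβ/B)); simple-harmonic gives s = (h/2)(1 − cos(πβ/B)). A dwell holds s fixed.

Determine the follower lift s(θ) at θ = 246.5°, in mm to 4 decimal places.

seg 1 [0°–177.2°] dwell: s stays 0.0000
seg 2 [177.2°–205.6°] uniform, h=8: full span → s += 8 → s = 8.0000
seg 3 [205.6°–239.4°] dwell: s stays 8.0000
seg 4 [239.4°–322.7°] simple-harmonic, h=-7: θ=246.5° here. β=7.1, B=83.3. -7/2·(1 − cos(π·0.0852)) = -0.1247 → s = 7.8753

7.8753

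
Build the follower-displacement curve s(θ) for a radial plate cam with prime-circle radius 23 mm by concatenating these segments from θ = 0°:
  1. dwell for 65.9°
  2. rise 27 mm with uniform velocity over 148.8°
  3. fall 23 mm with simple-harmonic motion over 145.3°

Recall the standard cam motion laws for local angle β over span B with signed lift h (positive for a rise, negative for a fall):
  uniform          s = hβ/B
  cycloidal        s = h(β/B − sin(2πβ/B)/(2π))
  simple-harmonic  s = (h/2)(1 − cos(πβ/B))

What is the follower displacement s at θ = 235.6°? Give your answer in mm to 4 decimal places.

seg 1 [0°–65.9°] dwell: s stays 0.0000
seg 2 [65.9°–214.7°] uniform, h=27: full span → s += 27 → s = 27.0000
seg 3 [214.7°–360°] simple-harmonic, h=-23: θ=235.6° here. β=20.9, B=145.3. -23/2·(1 − cos(π·0.1438)) = -1.1543 → s = 25.8457

25.8457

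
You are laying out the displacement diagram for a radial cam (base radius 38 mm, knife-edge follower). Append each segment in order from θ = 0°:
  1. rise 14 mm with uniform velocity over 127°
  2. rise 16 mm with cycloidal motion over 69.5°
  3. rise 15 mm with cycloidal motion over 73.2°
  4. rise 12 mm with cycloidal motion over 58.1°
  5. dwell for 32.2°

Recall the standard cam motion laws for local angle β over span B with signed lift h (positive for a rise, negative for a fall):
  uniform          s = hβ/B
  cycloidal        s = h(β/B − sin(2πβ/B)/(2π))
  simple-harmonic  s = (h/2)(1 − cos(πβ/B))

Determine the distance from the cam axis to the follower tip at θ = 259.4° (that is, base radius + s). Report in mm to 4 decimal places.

seg 1 [0°–127°] uniform, h=14: full span → s += 14 → s = 14.0000
seg 2 [127°–196.5°] cycloidal, h=16: full span → s += 16 → s = 30.0000
seg 3 [196.5°–269.7°] cycloidal, h=15: θ=259.4° here. β=62.9, B=73.2. 15·(0.8593 − sin(2π·0.8593)/(2π)) = 14.7356 → s = 44.7356
radial distance = base radius + s = 38 + 44.7356 = 82.7356

82.7356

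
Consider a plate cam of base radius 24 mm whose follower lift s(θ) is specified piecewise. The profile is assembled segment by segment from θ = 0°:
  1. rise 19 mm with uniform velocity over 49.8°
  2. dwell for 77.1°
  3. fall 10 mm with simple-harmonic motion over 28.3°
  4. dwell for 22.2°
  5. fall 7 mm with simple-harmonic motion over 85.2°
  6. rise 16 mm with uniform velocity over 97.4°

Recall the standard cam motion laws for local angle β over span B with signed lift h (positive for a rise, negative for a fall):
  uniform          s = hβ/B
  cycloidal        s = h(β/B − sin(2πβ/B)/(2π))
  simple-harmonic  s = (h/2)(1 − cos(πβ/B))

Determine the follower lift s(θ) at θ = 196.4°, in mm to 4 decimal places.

seg 1 [0°–49.8°] uniform, h=19: full span → s += 19 → s = 19.0000
seg 2 [49.8°–126.9°] dwell: s stays 19.0000
seg 3 [126.9°–155.2°] simple-harmonic, h=-10: full span → s += -10 → s = 9.0000
seg 4 [155.2°–177.4°] dwell: s stays 9.0000
seg 5 [177.4°–262.6°] simple-harmonic, h=-7: θ=196.4° here. β=19, B=85.2. -7/2·(1 − cos(π·0.2230)) = -0.8244 → s = 8.1756

8.1756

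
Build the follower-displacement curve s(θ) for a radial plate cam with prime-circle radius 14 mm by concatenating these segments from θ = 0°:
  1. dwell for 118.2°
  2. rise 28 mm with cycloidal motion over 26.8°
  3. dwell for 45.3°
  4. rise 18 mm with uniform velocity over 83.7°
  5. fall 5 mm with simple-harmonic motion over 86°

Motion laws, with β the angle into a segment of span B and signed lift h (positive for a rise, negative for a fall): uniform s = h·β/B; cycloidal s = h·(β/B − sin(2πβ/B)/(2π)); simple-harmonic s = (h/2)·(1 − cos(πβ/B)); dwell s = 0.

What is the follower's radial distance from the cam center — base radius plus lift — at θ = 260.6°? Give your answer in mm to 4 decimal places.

seg 1 [0°–118.2°] dwell: s stays 0.0000
seg 2 [118.2°–145°] cycloidal, h=28: full span → s += 28 → s = 28.0000
seg 3 [145°–190.3°] dwell: s stays 28.0000
seg 4 [190.3°–274°] uniform, h=18: θ=260.6° here. β=70.3, B=83.7. 18·70.3/83.7 = 15.1183 → s = 43.1183
radial distance = base radius + s = 14 + 43.1183 = 57.1183

57.1183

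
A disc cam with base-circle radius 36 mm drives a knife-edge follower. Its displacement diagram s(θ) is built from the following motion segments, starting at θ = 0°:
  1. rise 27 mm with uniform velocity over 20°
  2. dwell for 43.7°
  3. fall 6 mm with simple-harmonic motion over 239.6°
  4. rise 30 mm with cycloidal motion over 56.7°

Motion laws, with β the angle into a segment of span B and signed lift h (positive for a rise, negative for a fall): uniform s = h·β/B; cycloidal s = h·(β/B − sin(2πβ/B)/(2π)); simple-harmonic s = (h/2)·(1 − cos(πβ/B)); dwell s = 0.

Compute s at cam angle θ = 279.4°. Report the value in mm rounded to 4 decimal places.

seg 1 [0°–20°] uniform, h=27: full span → s += 27 → s = 27.0000
seg 2 [20°–63.7°] dwell: s stays 27.0000
seg 3 [63.7°–303.3°] simple-harmonic, h=-6: θ=279.4° here. β=215.7, B=239.6. -6/2·(1 − cos(π·0.9003)) = -5.8539 → s = 21.1461

21.1461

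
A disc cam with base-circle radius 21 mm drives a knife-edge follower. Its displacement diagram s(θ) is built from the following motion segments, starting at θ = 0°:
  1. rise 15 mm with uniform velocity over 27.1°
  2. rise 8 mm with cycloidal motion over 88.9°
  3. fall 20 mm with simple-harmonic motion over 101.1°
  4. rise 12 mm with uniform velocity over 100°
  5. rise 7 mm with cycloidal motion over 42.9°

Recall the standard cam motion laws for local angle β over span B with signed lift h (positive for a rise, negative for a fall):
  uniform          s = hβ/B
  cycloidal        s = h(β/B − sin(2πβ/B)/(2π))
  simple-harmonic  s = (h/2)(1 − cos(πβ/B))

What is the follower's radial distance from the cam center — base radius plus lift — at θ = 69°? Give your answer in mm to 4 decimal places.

seg 1 [0°–27.1°] uniform, h=15: full span → s += 15 → s = 15.0000
seg 2 [27.1°–116°] cycloidal, h=8: θ=69° here. β=41.9, B=88.9. 8·(0.4713 − sin(2π·0.4713)/(2π)) = 3.5423 → s = 18.5423
radial distance = base radius + s = 21 + 18.5423 = 39.5423

39.5423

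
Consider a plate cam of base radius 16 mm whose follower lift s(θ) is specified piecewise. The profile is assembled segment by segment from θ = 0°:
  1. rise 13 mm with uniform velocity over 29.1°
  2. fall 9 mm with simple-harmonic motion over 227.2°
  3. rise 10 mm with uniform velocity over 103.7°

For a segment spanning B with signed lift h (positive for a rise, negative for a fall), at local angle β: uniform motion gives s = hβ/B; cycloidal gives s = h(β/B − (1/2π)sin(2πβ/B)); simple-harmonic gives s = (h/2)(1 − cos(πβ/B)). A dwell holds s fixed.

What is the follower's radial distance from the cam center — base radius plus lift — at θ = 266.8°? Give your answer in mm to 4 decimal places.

seg 1 [0°–29.1°] uniform, h=13: full span → s += 13 → s = 13.0000
seg 2 [29.1°–256.3°] simple-harmonic, h=-9: full span → s += -9 → s = 4.0000
seg 3 [256.3°–360°] uniform, h=10: θ=266.8° here. β=10.5, B=103.7. 10·10.5/103.7 = 1.0125 → s = 5.0125
radial distance = base radius + s = 16 + 5.0125 = 21.0125

21.0125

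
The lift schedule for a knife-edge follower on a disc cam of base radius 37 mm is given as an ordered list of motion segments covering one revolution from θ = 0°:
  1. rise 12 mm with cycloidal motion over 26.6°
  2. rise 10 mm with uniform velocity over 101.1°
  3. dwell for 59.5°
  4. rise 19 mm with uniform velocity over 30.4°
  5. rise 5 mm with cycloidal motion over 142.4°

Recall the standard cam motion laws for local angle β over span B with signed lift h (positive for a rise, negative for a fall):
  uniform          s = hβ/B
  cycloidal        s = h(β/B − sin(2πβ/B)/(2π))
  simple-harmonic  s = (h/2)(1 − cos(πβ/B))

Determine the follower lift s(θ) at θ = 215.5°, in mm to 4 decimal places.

seg 1 [0°–26.6°] cycloidal, h=12: full span → s += 12 → s = 12.0000
seg 2 [26.6°–127.7°] uniform, h=10: full span → s += 10 → s = 22.0000
seg 3 [127.7°–187.2°] dwell: s stays 22.0000
seg 4 [187.2°–217.6°] uniform, h=19: θ=215.5° here. β=28.3, B=30.4. 19·28.3/30.4 = 17.6875 → s = 39.6875

39.6875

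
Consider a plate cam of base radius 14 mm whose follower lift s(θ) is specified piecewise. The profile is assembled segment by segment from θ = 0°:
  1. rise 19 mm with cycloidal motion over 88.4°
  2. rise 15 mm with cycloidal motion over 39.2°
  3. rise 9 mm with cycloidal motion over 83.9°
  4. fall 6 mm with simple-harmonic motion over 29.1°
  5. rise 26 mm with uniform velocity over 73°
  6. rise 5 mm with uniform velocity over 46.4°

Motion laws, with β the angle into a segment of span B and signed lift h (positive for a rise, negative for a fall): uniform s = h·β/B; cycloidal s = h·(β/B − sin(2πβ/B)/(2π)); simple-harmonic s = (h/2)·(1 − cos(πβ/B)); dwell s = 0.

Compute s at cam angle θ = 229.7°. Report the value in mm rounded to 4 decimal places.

seg 1 [0°–88.4°] cycloidal, h=19: full span → s += 19 → s = 19.0000
seg 2 [88.4°–127.6°] cycloidal, h=15: full span → s += 15 → s = 34.0000
seg 3 [127.6°–211.5°] cycloidal, h=9: full span → s += 9 → s = 43.0000
seg 4 [211.5°–240.6°] simple-harmonic, h=-6: θ=229.7° here. β=18.2, B=29.1. -6/2·(1 − cos(π·0.6254)) = -4.1518 → s = 38.8482

38.8482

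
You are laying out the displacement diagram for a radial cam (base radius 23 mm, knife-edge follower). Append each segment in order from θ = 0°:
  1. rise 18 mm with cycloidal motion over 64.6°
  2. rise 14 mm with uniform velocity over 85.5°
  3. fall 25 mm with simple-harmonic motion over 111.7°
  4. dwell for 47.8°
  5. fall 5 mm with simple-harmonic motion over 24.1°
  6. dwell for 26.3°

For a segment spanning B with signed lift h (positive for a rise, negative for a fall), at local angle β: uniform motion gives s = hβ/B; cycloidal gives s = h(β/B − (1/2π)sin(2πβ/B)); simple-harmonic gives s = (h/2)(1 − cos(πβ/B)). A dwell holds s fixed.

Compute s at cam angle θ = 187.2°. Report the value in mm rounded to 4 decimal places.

seg 1 [0°–64.6°] cycloidal, h=18: full span → s += 18 → s = 18.0000
seg 2 [64.6°–150.1°] uniform, h=14: full span → s += 14 → s = 32.0000
seg 3 [150.1°–261.8°] simple-harmonic, h=-25: θ=187.2° here. β=37.1, B=111.7. -25/2·(1 − cos(π·0.3321)) = -6.2094 → s = 25.7906

25.7906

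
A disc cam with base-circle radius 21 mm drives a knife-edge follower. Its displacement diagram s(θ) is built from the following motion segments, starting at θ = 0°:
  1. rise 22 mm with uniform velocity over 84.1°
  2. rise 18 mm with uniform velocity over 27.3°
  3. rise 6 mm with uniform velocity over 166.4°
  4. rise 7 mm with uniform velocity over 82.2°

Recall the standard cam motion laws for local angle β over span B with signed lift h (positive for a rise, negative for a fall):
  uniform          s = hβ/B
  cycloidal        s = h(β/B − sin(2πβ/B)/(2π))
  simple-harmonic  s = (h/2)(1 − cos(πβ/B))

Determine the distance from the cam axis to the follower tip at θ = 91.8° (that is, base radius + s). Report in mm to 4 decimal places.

seg 1 [0°–84.1°] uniform, h=22: full span → s += 22 → s = 22.0000
seg 2 [84.1°–111.4°] uniform, h=18: θ=91.8° here. β=7.7, B=27.3. 18·7.7/27.3 = 5.0769 → s = 27.0769
radial distance = base radius + s = 21 + 27.0769 = 48.0769

48.0769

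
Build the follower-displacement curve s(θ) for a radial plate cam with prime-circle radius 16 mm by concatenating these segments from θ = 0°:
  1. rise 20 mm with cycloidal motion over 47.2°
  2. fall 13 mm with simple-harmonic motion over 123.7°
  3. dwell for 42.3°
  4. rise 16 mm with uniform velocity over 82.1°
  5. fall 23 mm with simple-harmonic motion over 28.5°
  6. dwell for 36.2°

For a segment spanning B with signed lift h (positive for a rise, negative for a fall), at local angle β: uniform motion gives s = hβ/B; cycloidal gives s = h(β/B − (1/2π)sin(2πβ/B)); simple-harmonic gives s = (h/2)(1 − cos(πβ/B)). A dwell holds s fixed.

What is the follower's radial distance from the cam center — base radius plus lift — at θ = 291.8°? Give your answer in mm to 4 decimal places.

seg 1 [0°–47.2°] cycloidal, h=20: full span → s += 20 → s = 20.0000
seg 2 [47.2°–170.9°] simple-harmonic, h=-13: full span → s += -13 → s = 7.0000
seg 3 [170.9°–213.2°] dwell: s stays 7.0000
seg 4 [213.2°–295.3°] uniform, h=16: θ=291.8° here. β=78.6, B=82.1. 16·78.6/82.1 = 15.3179 → s = 22.3179
radial distance = base radius + s = 16 + 22.3179 = 38.3179

38.3179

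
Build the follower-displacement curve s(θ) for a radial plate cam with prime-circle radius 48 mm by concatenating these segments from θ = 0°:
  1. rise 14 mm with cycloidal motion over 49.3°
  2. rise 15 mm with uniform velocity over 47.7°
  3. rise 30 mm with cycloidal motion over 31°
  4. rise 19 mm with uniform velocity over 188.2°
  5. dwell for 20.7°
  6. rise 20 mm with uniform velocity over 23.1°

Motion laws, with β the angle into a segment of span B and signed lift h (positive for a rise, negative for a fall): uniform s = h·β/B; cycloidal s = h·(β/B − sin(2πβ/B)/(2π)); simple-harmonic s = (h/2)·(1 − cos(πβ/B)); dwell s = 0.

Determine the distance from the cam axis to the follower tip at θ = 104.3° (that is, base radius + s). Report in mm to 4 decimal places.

seg 1 [0°–49.3°] cycloidal, h=14: full span → s += 14 → s = 14.0000
seg 2 [49.3°–97°] uniform, h=15: full span → s += 15 → s = 29.0000
seg 3 [97°–128°] cycloidal, h=30: θ=104.3° here. β=7.3, B=31. 30·(0.2355 − sin(2π·0.2355)/(2π)) = 2.3097 → s = 31.3097
radial distance = base radius + s = 48 + 31.3097 = 79.3097

79.3097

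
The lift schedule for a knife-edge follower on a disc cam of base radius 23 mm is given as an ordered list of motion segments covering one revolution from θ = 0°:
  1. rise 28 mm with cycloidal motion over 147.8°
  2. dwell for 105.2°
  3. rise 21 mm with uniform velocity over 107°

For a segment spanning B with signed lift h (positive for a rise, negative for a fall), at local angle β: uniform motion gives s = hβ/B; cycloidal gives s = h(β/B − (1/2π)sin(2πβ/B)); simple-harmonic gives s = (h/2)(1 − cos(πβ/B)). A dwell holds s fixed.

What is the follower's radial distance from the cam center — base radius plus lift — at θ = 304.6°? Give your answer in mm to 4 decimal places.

seg 1 [0°–147.8°] cycloidal, h=28: full span → s += 28 → s = 28.0000
seg 2 [147.8°–253°] dwell: s stays 28.0000
seg 3 [253°–360°] uniform, h=21: θ=304.6° here. β=51.6, B=107. 21·51.6/107 = 10.1271 → s = 38.1271
radial distance = base radius + s = 23 + 38.1271 = 61.1271

61.1271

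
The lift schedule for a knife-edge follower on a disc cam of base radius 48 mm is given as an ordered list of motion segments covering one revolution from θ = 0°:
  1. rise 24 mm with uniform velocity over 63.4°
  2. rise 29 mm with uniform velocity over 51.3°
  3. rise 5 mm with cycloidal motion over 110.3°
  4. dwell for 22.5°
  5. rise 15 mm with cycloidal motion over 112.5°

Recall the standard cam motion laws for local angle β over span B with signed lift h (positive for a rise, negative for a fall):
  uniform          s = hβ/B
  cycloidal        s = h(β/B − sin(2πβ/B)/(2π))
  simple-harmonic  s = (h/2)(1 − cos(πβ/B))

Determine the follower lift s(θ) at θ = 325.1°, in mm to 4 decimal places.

seg 1 [0°–63.4°] uniform, h=24: full span → s += 24 → s = 24.0000
seg 2 [63.4°–114.7°] uniform, h=29: full span → s += 29 → s = 53.0000
seg 3 [114.7°–225°] cycloidal, h=5: full span → s += 5 → s = 58.0000
seg 4 [225°–247.5°] dwell: s stays 58.0000
seg 5 [247.5°–360°] cycloidal, h=15: θ=325.1° here. β=77.6, B=112.5. 15·(0.6898 − sin(2π·0.6898)/(2π)) = 12.5651 → s = 70.5651

70.5651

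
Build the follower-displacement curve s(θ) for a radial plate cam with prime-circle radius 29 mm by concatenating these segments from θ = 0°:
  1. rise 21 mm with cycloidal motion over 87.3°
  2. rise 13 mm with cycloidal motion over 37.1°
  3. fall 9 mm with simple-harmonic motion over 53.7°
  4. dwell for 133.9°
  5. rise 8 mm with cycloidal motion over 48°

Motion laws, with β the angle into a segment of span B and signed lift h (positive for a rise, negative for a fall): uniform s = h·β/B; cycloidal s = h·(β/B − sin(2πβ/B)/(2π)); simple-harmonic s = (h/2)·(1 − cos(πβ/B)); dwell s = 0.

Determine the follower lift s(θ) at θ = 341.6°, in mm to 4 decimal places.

seg 1 [0°–87.3°] cycloidal, h=21: full span → s += 21 → s = 21.0000
seg 2 [87.3°–124.4°] cycloidal, h=13: full span → s += 13 → s = 34.0000
seg 3 [124.4°–178.1°] simple-harmonic, h=-9: full span → s += -9 → s = 25.0000
seg 4 [178.1°–312°] dwell: s stays 25.0000
seg 5 [312°–360°] cycloidal, h=8: θ=341.6° here. β=29.6, B=48. 8·(0.6167 − sin(2π·0.6167)/(2π)) = 5.7853 → s = 30.7853

30.7853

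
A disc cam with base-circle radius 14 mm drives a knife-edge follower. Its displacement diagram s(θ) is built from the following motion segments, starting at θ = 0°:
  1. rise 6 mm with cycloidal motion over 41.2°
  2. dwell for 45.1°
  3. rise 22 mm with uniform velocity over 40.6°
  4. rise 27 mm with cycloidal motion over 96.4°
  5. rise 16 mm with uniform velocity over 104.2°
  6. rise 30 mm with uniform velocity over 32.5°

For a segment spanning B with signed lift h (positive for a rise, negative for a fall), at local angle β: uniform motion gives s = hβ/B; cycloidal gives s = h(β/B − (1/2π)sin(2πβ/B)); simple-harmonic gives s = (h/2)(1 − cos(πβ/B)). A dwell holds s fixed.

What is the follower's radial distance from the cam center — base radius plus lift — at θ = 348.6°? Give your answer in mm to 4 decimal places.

seg 1 [0°–41.2°] cycloidal, h=6: full span → s += 6 → s = 6.0000
seg 2 [41.2°–86.3°] dwell: s stays 6.0000
seg 3 [86.3°–126.9°] uniform, h=22: full span → s += 22 → s = 28.0000
seg 4 [126.9°–223.3°] cycloidal, h=27: full span → s += 27 → s = 55.0000
seg 5 [223.3°–327.5°] uniform, h=16: full span → s += 16 → s = 71.0000
seg 6 [327.5°–360°] uniform, h=30: θ=348.6° here. β=21.1, B=32.5. 30·21.1/32.5 = 19.4769 → s = 90.4769
radial distance = base radius + s = 14 + 90.4769 = 104.4769

104.4769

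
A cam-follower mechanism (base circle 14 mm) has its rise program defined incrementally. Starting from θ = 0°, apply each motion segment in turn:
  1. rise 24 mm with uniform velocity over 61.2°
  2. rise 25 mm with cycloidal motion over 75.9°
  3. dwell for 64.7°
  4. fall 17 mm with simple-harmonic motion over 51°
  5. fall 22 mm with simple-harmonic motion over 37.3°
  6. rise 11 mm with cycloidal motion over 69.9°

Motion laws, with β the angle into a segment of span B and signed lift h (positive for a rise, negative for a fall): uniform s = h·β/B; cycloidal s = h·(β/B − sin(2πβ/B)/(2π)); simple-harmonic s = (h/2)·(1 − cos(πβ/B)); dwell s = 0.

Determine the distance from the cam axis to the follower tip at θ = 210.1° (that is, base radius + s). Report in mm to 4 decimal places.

seg 1 [0°–61.2°] uniform, h=24: full span → s += 24 → s = 24.0000
seg 2 [61.2°–137.1°] cycloidal, h=25: full span → s += 25 → s = 49.0000
seg 3 [137.1°–201.8°] dwell: s stays 49.0000
seg 4 [201.8°–252.8°] simple-harmonic, h=-17: θ=210.1° here. β=8.3, B=51. -17/2·(1 − cos(π·0.1627)) = -1.0870 → s = 47.9130
radial distance = base radius + s = 14 + 47.9130 = 61.9130

61.9130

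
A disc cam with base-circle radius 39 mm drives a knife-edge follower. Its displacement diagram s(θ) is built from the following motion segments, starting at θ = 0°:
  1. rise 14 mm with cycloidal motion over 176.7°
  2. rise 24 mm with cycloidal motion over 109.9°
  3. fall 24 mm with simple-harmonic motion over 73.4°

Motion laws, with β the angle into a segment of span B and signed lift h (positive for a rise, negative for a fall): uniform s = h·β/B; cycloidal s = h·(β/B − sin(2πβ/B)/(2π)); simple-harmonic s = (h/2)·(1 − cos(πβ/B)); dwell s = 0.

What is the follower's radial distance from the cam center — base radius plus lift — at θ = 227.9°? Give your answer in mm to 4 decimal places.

seg 1 [0°–176.7°] cycloidal, h=14: full span → s += 14 → s = 14.0000
seg 2 [176.7°–286.6°] cycloidal, h=24: θ=227.9° here. β=51.2, B=109.9. 24·(0.4659 − sin(2π·0.4659)/(2π)) = 10.3684 → s = 24.3684
radial distance = base radius + s = 39 + 24.3684 = 63.3684

63.3684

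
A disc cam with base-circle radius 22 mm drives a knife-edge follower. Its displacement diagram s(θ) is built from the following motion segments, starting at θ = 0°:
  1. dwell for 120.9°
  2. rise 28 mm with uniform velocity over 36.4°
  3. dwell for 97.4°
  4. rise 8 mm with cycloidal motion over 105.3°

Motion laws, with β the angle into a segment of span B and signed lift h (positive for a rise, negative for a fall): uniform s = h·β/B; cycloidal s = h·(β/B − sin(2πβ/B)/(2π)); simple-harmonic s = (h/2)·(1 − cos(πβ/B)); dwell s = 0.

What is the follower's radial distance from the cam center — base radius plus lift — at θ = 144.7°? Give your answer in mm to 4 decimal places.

seg 1 [0°–120.9°] dwell: s stays 0.0000
seg 2 [120.9°–157.3°] uniform, h=28: θ=144.7° here. β=23.8, B=36.4. 28·23.8/36.4 = 18.3077 → s = 18.3077
radial distance = base radius + s = 22 + 18.3077 = 40.3077

40.3077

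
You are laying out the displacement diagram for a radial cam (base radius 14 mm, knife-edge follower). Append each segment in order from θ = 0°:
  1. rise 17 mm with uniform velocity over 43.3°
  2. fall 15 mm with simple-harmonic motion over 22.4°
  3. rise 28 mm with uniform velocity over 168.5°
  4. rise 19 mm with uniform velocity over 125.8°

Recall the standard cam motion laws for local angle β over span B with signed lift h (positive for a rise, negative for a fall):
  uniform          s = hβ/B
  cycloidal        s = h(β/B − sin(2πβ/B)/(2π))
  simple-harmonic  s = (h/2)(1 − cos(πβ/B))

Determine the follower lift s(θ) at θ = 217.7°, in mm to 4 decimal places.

seg 1 [0°–43.3°] uniform, h=17: full span → s += 17 → s = 17.0000
seg 2 [43.3°–65.7°] simple-harmonic, h=-15: full span → s += -15 → s = 2.0000
seg 3 [65.7°–234.2°] uniform, h=28: θ=217.7° here. β=152, B=168.5. 28·152/168.5 = 25.2582 → s = 27.2582

27.2582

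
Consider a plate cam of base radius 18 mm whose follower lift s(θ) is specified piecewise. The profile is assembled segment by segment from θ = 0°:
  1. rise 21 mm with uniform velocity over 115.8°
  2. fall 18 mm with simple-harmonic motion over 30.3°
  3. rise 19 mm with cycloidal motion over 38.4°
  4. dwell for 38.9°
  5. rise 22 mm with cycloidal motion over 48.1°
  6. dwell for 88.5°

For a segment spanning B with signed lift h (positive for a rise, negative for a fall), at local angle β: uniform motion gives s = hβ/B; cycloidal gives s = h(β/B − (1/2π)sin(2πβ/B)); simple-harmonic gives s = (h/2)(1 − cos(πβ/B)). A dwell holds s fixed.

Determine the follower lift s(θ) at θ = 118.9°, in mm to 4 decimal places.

seg 1 [0°–115.8°] uniform, h=21: full span → s += 21 → s = 21.0000
seg 2 [115.8°–146.1°] simple-harmonic, h=-18: θ=118.9° here. β=3.1, B=30.3. -18/2·(1 − cos(π·0.1023)) = -0.4609 → s = 20.5391

20.5391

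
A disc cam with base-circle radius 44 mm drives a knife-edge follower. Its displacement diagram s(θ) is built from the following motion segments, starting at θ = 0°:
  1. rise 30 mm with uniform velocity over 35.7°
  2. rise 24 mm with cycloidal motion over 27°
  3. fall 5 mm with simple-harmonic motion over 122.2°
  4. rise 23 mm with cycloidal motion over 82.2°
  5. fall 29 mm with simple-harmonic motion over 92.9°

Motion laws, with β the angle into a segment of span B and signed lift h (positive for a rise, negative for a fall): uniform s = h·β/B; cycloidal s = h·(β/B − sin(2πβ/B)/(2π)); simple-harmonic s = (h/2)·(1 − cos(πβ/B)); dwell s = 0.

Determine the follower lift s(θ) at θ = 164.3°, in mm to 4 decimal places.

seg 1 [0°–35.7°] uniform, h=30: full span → s += 30 → s = 30.0000
seg 2 [35.7°–62.7°] cycloidal, h=24: full span → s += 24 → s = 54.0000
seg 3 [62.7°–184.9°] simple-harmonic, h=-5: θ=164.3° here. β=101.6, B=122.2. -5/2·(1 − cos(π·0.8314)) = -4.6575 → s = 49.3425

49.3425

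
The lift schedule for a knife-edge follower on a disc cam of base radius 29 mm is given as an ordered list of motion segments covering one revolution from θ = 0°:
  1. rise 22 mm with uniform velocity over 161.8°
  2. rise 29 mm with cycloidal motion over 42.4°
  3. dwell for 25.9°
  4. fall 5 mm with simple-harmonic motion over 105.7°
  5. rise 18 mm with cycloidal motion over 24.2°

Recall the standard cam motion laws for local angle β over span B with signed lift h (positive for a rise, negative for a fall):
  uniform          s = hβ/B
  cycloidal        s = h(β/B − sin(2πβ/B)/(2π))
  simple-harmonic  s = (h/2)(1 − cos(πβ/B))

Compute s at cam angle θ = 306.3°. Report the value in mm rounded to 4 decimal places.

seg 1 [0°–161.8°] uniform, h=22: full span → s += 22 → s = 22.0000
seg 2 [161.8°–204.2°] cycloidal, h=29: full span → s += 29 → s = 51.0000
seg 3 [204.2°–230.1°] dwell: s stays 51.0000
seg 4 [230.1°–335.8°] simple-harmonic, h=-5: θ=306.3° here. β=76.2, B=105.7. -5/2·(1 − cos(π·0.7209)) = -4.0990 → s = 46.9010

46.9010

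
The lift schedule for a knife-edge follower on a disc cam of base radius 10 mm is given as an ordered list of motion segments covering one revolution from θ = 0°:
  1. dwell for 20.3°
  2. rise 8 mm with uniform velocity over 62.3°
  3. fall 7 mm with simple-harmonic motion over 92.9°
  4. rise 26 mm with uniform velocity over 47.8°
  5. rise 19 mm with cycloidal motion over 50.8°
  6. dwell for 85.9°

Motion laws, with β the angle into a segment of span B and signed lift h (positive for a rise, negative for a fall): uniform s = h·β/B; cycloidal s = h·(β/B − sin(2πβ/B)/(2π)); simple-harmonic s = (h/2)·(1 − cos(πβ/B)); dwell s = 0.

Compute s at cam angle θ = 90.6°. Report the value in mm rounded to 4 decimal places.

seg 1 [0°–20.3°] dwell: s stays 0.0000
seg 2 [20.3°–82.6°] uniform, h=8: full span → s += 8 → s = 8.0000
seg 3 [82.6°–175.5°] simple-harmonic, h=-7: θ=90.6° here. β=8, B=92.9. -7/2·(1 − cos(π·0.0861)) = -0.1273 → s = 7.8727

7.8727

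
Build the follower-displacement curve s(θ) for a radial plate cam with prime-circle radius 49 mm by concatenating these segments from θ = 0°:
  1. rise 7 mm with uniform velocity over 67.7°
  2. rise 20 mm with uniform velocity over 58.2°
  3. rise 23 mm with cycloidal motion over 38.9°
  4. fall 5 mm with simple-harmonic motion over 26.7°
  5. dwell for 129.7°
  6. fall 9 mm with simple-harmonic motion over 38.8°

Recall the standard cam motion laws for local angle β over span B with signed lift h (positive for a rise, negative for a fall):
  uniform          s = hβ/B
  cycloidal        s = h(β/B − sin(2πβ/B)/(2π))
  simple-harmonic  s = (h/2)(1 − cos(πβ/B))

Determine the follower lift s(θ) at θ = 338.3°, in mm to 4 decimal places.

seg 1 [0°–67.7°] uniform, h=7: full span → s += 7 → s = 7.0000
seg 2 [67.7°–125.9°] uniform, h=20: full span → s += 20 → s = 27.0000
seg 3 [125.9°–164.8°] cycloidal, h=23: full span → s += 23 → s = 50.0000
seg 4 [164.8°–191.5°] simple-harmonic, h=-5: full span → s += -5 → s = 45.0000
seg 5 [191.5°–321.2°] dwell: s stays 45.0000
seg 6 [321.2°–360°] simple-harmonic, h=-9: θ=338.3° here. β=17.1, B=38.8. -9/2·(1 − cos(π·0.4407)) = -3.6668 → s = 41.3332

41.3332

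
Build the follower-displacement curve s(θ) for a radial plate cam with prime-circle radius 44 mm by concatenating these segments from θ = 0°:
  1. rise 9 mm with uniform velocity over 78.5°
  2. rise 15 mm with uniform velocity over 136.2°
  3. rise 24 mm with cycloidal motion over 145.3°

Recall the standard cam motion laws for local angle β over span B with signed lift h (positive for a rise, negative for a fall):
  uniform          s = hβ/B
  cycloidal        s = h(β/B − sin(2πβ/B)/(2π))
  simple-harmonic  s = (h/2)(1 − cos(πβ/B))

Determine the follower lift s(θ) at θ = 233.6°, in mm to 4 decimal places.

seg 1 [0°–78.5°] uniform, h=9: full span → s += 9 → s = 9.0000
seg 2 [78.5°–214.7°] uniform, h=15: full span → s += 15 → s = 24.0000
seg 3 [214.7°–360°] cycloidal, h=24: θ=233.6° here. β=18.9, B=145.3. 24·(0.1301 − sin(2π·0.1301)/(2π)) = 0.3361 → s = 24.3361

24.3361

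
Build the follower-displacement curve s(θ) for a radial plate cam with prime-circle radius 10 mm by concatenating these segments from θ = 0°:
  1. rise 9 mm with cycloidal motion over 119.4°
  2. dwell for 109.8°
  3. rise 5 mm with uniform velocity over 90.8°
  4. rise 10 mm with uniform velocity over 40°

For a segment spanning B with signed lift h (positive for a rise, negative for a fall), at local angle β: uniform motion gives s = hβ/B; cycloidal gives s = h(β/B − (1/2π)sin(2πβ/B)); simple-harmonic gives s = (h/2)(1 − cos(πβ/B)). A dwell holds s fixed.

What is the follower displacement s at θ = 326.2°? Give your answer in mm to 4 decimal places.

seg 1 [0°–119.4°] cycloidal, h=9: full span → s += 9 → s = 9.0000
seg 2 [119.4°–229.2°] dwell: s stays 9.0000
seg 3 [229.2°–320°] uniform, h=5: full span → s += 5 → s = 14.0000
seg 4 [320°–360°] uniform, h=10: θ=326.2° here. β=6.2, B=40. 10·6.2/40 = 1.5500 → s = 15.5500

15.5500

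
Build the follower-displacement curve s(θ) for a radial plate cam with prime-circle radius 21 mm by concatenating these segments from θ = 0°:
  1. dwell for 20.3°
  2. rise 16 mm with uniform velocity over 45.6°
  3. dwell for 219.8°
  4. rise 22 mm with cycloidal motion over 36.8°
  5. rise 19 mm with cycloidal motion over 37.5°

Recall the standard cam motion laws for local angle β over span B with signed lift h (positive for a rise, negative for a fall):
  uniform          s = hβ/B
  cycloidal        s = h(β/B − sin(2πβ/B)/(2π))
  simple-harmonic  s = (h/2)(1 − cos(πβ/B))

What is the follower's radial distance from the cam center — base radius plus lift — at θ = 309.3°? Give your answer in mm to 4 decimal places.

seg 1 [0°–20.3°] dwell: s stays 0.0000
seg 2 [20.3°–65.9°] uniform, h=16: full span → s += 16 → s = 16.0000
seg 3 [65.9°–285.7°] dwell: s stays 16.0000
seg 4 [285.7°–322.5°] cycloidal, h=22: θ=309.3° here. β=23.6, B=36.8. 22·(0.6413 − sin(2π·0.6413)/(2π)) = 16.8248 → s = 32.8248
radial distance = base radius + s = 21 + 32.8248 = 53.8248

53.8248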